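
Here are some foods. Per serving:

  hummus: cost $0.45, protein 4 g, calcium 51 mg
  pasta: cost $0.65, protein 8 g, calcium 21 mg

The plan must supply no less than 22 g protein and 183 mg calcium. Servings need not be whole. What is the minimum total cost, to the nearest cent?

With two linear requirements the optimum uses one or two foods; enumerate the corners.
hummus only: max(22/4, 183/51) = 5.5 servings → $2.48.
pasta only: max(22/8, 183/21) = 8.714 servings → $5.66.
hummus + pasta with both tight: 3.093 servings and 1.204 servings → $2.17.
Cheapest feasible corner: $2.17.

$2.17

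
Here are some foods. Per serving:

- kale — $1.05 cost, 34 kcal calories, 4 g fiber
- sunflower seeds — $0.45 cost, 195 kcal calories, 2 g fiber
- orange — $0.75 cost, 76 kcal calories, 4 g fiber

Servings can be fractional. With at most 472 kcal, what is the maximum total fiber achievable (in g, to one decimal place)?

55.5 g

Fiber per kcal: kale 0.1176, orange 0.05263, sunflower seeds 0.01026.
With no serving limits, spend the whole calories allowance on kale: 472 kcal / 34 kcal × 4 g = 55.5 g.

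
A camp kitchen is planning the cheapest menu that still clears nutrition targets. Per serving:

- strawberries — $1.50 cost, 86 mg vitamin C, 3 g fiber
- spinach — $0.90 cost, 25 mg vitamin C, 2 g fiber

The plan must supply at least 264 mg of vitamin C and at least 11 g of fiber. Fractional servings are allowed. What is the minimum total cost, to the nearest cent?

With two linear requirements the optimum uses one or two foods; enumerate the corners.
strawberries only: max(264/86, 11/3) = 3.667 servings → $5.50.
spinach only: max(264/25, 11/2) = 10.56 servings → $9.50.
strawberries + spinach with both tight: 2.608 servings and 1.588 servings → $5.34.
Cheapest feasible corner: $5.34.

$5.34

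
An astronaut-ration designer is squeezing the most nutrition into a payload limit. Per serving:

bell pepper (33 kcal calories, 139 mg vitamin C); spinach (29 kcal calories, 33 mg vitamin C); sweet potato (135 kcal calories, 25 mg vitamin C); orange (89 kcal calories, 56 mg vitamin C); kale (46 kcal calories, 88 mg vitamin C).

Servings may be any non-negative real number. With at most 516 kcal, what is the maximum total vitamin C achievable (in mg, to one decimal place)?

2173.5 mg

Vitamin C per kcal: bell pepper 4.212, kale 1.913, spinach 1.138, orange 0.6292, sweet potato 0.1852.
With no serving limits, spend the whole calories allowance on bell pepper: 516 kcal / 33 kcal × 139 mg = 2173.5 mg.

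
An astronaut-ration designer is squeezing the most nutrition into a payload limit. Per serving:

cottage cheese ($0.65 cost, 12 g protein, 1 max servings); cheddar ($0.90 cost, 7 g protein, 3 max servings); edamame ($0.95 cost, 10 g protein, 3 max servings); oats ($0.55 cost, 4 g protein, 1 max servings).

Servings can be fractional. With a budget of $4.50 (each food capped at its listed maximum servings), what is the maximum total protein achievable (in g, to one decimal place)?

Protein per dollar: cottage cheese 18.46, edamame 10.53, cheddar 7.778, oats 7.273.
Take 1 serving of cottage cheese: spends $0.65, +12.0 g protein (running total 12.0 g).
Take 3 servings of edamame: spends $2.85, +30.0 g protein (running total 42.0 g).
Take 1.111 servings of cheddar: spends $1.00, +7.8 g protein (running total 49.8 g).
Greedy by best ratio exhausts the cost allowance optimally: 49.8 g.

49.8 g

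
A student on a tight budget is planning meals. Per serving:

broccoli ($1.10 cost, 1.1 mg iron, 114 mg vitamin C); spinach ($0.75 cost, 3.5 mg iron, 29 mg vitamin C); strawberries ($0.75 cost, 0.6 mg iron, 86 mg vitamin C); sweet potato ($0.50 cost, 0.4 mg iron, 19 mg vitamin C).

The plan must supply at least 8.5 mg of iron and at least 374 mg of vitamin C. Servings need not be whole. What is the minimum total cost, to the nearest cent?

Minimising a linear cost over {iron ≥ 8.5, vitamin C ≥ 374, servings ≥ 0} — the optimum is at a vertex, using one or two foods.
broccoli only: max(8.5/1.1, 374/114) = 7.727 servings → $8.50.
spinach only: max(8.5/3.5, 374/29) = 12.9 servings → $9.67.
strawberries only: max(8.5/0.6, 374/86) = 14.17 servings → $10.62.
sweet potato only: max(8.5/0.4, 374/19) = 21.25 servings → $10.62.
broccoli + spinach with both tight: 2.894 servings and 1.519 servings → $4.32.
broccoli + strawberries: the both-tight solution has a negative serving — not a feasible corner.
broccoli + sweet potato: the both-tight solution has a negative serving — not a feasible corner.
spinach + strawberries with both tight: 1.786 servings and 3.746 servings → $4.15.
spinach + sweet potato with both tight: 0.2168 servings and 19.35 servings → $9.84.
strawberries + sweet potato: intersection lies outside the first quadrant.
The minimum over all feasible corners is $4.15.

$4.15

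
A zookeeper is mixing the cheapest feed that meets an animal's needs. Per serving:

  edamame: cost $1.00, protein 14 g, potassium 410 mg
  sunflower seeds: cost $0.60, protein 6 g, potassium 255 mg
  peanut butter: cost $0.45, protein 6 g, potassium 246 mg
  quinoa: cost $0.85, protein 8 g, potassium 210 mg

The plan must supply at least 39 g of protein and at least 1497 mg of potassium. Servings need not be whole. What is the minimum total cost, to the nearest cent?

$2.89

Minimising a linear cost over {protein ≥ 39, potassium ≥ 1497, servings ≥ 0} — the optimum is at a vertex, using one or two foods.
edamame only: max(39/14, 1497/410) = 3.651 servings → $3.65.
sunflower seeds only: max(39/6, 1497/255) = 6.5 servings → $3.90.
peanut butter only: max(39/6, 1497/246) = 6.5 servings → $2.92.
quinoa only: max(39/8, 1497/210) = 7.129 servings → $6.06.
edamame + sunflower seeds with both tight: 0.8676 servings and 4.476 servings → $3.55.
edamame + peanut butter with both tight: 0.622 servings and 5.049 servings → $2.89.
edamame + quinoa: the both-tight solution has a negative serving — not a feasible corner.
sunflower seeds + peanut butter with both targets exact would need a negative amount; discard.
sunflower seeds + quinoa with both tight: 4.854 servings and 1.235 servings → $3.96.
peanut butter + quinoa with both tight: 5.347 servings and 0.8644 servings → $3.14.
The minimum over all feasible corners is $2.89.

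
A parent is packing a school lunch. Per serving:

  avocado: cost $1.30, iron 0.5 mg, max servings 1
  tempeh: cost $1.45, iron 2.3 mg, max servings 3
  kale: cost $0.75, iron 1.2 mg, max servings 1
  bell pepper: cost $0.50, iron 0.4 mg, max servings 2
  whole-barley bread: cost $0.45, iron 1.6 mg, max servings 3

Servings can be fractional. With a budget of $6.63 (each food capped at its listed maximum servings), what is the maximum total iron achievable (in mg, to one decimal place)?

Iron per dollar: whole-barley bread 3.556, kale 1.6, tempeh 1.586, bell pepper 0.8, avocado 0.3846.
Take 3 servings of whole-barley bread: spends $1.35, +4.8 mg iron (running total 4.8 mg).
Take 1 serving of kale: spends $0.75, +1.2 mg iron (running total 6.0 mg).
Take 3 servings of tempeh: spends $4.35, +6.9 mg iron (running total 12.9 mg).
Take 0.36 servings of bell pepper: spends $0.18, +0.1 mg iron (running total 13.0 mg).
Greedy by best ratio exhausts the cost allowance optimally: 13.0 mg.

13.0 mg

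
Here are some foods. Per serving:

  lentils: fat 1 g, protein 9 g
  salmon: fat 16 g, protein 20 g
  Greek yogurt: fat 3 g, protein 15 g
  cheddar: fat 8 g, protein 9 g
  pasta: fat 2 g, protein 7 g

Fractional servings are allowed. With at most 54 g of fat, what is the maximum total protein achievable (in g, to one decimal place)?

Protein per g fat: lentils 9, Greek yogurt 5, pasta 3.5, salmon 1.25, cheddar 1.125.
With no serving limits, spend the whole fat allowance on lentils: 54 g / 1 g × 9 g = 486.0 g.

486.0 g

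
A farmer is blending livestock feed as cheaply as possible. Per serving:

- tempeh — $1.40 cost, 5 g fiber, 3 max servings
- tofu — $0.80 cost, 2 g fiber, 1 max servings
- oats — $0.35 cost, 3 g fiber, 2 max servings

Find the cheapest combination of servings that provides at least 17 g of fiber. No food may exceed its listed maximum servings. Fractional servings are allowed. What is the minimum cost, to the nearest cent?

$3.78

Cost per g of fiber: oats $0.1167, tempeh $0.2800, tofu $0.4000.
Take 2 servings of oats: +6.0 g fiber for $0.70 (total $0.70, still need 11.0 g).
Take 2.2 servings of tempeh: +11.0 g fiber for $3.08 (total $3.78, still need 0.0 g).
Filling from the cheapest source first is optimal under one linear minimum: $3.78.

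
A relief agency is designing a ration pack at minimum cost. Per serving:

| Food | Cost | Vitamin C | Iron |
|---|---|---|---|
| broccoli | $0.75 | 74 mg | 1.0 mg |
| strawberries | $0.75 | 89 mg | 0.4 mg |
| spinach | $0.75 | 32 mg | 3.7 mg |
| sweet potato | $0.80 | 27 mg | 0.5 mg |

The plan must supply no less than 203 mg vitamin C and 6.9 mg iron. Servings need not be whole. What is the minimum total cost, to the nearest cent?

broccoli only: max(203/74, 6.9/1.0) = 6.9 servings → $5.17.
strawberries only: max(203/89, 6.9/0.4) = 17.25 servings → $12.94.
spinach only: max(203/32, 6.9/3.7) = 6.344 servings → $4.76.
sweet potato only: max(203/27, 6.9/0.5) = 13.8 servings → $11.04.
broccoli + strawberries: intersection lies outside the first quadrant.
broccoli + spinach with both tight: 2.193 servings and 1.272 servings → $2.60.
broccoli + sweet potato: intersection lies outside the first quadrant.
strawberries + spinach with both tight: 1.676 servings and 1.684 servings → $2.52.
strawberries + sweet potato: the both-tight solution has a negative serving — not a feasible corner.
spinach + sweet potato with both tight: 1.011 servings and 6.321 servings → $5.81.
Cheapest feasible corner: $2.52.

$2.52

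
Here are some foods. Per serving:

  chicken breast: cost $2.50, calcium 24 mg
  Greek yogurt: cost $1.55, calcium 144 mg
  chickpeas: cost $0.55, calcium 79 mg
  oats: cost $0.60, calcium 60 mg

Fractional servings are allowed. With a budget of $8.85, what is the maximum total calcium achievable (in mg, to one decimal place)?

1271.2 mg

Calcium per dollar: chickpeas 143.6, oats 100, Greek yogurt 92.9, chicken breast 9.6.
With no serving limits, spend the whole cost allowance on chickpeas: $8.85 / $0.55 × 79 mg = 1271.2 mg.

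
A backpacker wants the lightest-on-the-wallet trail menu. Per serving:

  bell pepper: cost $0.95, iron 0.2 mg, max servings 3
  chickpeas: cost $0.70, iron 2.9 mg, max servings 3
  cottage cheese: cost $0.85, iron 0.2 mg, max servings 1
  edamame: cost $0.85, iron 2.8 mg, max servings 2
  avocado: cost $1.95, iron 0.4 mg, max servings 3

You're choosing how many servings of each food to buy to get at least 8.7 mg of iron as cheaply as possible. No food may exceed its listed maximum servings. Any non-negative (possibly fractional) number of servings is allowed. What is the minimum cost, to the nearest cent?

Cost per mg of iron: chickpeas $0.2414, edamame $0.3036, cottage cheese $4.2500, bell pepper $4.7500, avocado $4.8750.
Take 3 servings of chickpeas: +8.7 mg iron for $2.10 (total $2.10, still need 0.0 mg).
Filling from the cheapest source first is optimal under one linear minimum: $2.10.

$2.10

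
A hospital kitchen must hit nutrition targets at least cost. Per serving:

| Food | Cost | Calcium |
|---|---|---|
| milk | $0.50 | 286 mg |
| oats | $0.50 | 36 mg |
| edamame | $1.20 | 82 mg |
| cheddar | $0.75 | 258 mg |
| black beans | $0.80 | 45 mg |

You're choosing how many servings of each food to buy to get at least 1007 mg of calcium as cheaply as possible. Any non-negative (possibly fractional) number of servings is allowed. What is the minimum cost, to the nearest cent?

$1.76

Cost per mg of calcium: milk $0.0017, cheddar $0.0029, oats $0.0139, edamame $0.0146, black beans $0.0178.
With no serving limits, use only milk: 1007 mg / 286 mg = 3.521 servings × $0.50 = $1.76.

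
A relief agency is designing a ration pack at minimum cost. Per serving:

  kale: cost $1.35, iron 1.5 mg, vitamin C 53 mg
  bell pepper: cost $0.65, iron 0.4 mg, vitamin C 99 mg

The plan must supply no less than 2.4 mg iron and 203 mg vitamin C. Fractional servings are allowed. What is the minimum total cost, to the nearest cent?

$2.56

Minimising a linear cost over {iron ≥ 2.4, vitamin C ≥ 203, servings ≥ 0} — the optimum is at a vertex, using one or two foods.
kale only: max(2.4/1.5, 203/53) = 3.83 servings → $5.17.
bell pepper only: max(2.4/0.4, 203/99) = 6 servings → $3.90.
kale + bell pepper with both tight: 1.229 servings and 1.393 servings → $2.56.
The minimum over all feasible corners is $2.56.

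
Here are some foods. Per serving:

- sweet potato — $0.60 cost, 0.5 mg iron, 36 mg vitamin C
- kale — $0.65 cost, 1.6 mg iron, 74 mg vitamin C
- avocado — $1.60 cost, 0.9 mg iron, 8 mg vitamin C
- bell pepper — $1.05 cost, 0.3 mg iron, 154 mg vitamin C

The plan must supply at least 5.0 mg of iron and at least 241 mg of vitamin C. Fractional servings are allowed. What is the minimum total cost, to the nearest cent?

$2.10

The cheapest plan sits at a corner of the feasible region — with two constraints it uses at most two foods.
sweet potato only: max(5.0/0.5, 241/36) = 10 servings → $6.00.
kale only: max(5.0/1.6, 241/74) = 3.257 servings → $2.12.
avocado only: max(5.0/0.9, 241/8) = 30.12 servings → $48.20.
bell pepper only: max(5.0/0.3, 241/154) = 16.67 servings → $17.50.
sweet potato + kale with both tight: 0.7573 servings and 2.888 servings → $2.33.
sweet potato + avocado with both tight: 6.229 servings and 2.095 servings → $7.09.
sweet potato + bell pepper: intersection lies outside the first quadrant.
kale + avocado: intersection lies outside the first quadrant.
kale + bell pepper with both tight: 3.112 servings and 0.06958 servings → $2.10.
avocado + bell pepper with both tight: 5.123 servings and 1.299 servings → $9.56.
So the least-cost plan costs $2.10.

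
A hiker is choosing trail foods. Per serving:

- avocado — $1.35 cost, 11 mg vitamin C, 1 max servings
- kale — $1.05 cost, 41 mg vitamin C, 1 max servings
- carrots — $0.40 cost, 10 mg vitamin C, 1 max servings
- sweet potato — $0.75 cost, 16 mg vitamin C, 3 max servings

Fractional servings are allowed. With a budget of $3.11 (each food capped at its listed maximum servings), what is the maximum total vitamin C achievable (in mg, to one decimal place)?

Vitamin C per dollar: kale 39.05, carrots 25, sweet potato 21.33, avocado 8.148.
Take 1 serving of kale: spends $1.05, +41.0 mg vitamin C (running total 41.0 mg).
Take 1 serving of carrots: spends $0.40, +10.0 mg vitamin C (running total 51.0 mg).
Take 2.213 servings of sweet potato: spends $1.66, +35.4 mg vitamin C (running total 86.4 mg).
Filling greedily by vitamin C-per-dollar is optimal for one linear limit, giving 86.4 mg.

86.4 mg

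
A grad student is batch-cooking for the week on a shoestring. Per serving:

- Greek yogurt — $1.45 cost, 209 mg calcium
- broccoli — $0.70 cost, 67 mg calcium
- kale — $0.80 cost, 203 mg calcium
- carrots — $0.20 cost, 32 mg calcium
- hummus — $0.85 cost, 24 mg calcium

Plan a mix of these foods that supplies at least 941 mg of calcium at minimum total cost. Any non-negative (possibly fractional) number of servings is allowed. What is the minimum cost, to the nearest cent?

$3.71

Cost per mg of calcium: kale $0.0039, carrots $0.0063, Greek yogurt $0.0069, broccoli $0.0104, hummus $0.0354.
With no serving limits, use only kale: 941 mg / 203 mg = 4.635 servings × $0.80 = $3.71.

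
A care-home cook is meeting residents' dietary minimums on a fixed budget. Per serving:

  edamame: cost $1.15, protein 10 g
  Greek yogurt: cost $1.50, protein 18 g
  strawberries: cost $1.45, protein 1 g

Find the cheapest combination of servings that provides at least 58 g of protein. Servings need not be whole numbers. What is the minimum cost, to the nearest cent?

Cost per g of protein: Greek yogurt $0.0833, edamame $0.1150, strawberries $1.4500.
With no serving limits, use only Greek yogurt: 58 g / 18 g = 3.222 servings × $1.50 = $4.83.

$4.83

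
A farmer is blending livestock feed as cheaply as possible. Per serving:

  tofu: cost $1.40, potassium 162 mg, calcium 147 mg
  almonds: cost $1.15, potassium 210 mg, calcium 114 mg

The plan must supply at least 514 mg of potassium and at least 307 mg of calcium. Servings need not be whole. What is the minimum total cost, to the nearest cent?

$3.06

At the optimum either one food covers both requirements or two foods hit both targets exactly; no other combination can be cheaper.
tofu only: max(514/162, 307/147) = 3.173 servings → $4.44.
almonds only: max(514/210, 307/114) = 2.693 servings → $3.10.
tofu + almonds with both tight: 0.4736 servings and 2.082 servings → $3.06.
Cheapest feasible corner: $3.06.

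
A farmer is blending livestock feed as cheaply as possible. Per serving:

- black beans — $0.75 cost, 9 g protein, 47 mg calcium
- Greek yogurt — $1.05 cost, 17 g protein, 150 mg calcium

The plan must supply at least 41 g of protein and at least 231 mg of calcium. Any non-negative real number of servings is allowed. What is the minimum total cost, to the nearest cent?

Two binding constraints pin down two serving amounts, so the optimal mix uses at most two foods. The candidates are each food alone (scaled to the tighter of protein/calcium) and each pair with both constraints tight.
black beans only: max(41/9, 231/47) = 4.915 servings → $3.69.
Greek yogurt only: max(41/17, 231/150) = 2.412 servings → $2.53.
black beans + Greek yogurt with both tight: 4.034 servings and 0.2759 servings → $3.32.
The minimum over all feasible corners is $2.53.

$2.53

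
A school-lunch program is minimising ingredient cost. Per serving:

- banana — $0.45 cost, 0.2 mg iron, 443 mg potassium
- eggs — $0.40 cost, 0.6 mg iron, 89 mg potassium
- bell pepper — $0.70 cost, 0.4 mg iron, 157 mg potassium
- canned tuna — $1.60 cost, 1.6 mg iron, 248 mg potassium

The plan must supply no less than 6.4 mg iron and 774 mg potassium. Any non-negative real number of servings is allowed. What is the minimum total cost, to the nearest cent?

$4.27

At the optimum either one food covers both requirements or two foods hit both targets exactly; no other combination can be cheaper.
banana only: max(6.4/0.2, 774/443) = 32 servings → $14.40.
eggs only: max(6.4/0.6, 774/89) = 10.67 servings → $4.27.
bell pepper only: max(6.4/0.4, 774/157) = 16 servings → $11.20.
canned tuna only: max(6.4/1.6, 774/248) = 4 servings → $6.40.
banana + eggs: the both-tight solution has a negative serving — not a feasible corner.
banana + bell pepper: intersection lies outside the first quadrant.
banana + canned tuna: intersection lies outside the first quadrant.
eggs + bell pepper: intersection lies outside the first quadrant.
eggs + canned tuna: intersection lies outside the first quadrant.
bell pepper + canned tuna: the both-tight solution has a negative serving — not a feasible corner.
The minimum over all feasible corners is $4.27.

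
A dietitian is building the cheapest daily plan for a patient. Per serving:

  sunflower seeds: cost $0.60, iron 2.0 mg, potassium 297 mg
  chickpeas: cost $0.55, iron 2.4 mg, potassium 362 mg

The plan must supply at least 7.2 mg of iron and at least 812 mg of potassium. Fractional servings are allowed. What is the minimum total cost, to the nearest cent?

$1.65

With two linear requirements the optimum uses one or two foods; enumerate the corners.
sunflower seeds only: max(7.2/2.0, 812/297) = 3.6 servings → $2.16.
chickpeas only: max(7.2/2.4, 812/362) = 3 servings → $1.65.
sunflower seeds + chickpeas: intersection lies outside the first quadrant.
So the least-cost plan costs $1.65.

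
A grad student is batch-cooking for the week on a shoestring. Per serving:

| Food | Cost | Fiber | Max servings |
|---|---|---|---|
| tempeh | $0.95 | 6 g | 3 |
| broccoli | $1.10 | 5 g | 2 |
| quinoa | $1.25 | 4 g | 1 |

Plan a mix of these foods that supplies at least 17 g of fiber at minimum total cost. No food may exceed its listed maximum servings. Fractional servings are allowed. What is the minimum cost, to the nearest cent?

$2.69

Cost per g of fiber: tempeh $0.1583, broccoli $0.2200, quinoa $0.3125.
Take 2.833 servings of tempeh: +17.0 g fiber for $2.69 (total $2.69, still need 0.0 g).
Filling from the cheapest source first is optimal under one linear minimum: $2.69.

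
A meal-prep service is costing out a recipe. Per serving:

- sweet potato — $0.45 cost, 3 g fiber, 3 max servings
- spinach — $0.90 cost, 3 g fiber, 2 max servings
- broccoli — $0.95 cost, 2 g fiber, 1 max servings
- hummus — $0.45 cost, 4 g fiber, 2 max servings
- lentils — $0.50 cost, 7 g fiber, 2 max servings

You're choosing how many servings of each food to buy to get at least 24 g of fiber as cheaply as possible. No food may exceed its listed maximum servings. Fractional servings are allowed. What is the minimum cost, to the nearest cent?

Cost per g of fiber: lentils $0.0714, hummus $0.1125, sweet potato $0.1500, spinach $0.3000, broccoli $0.4750.
Take 2 servings of lentils: +14.0 g fiber for $1.00 (total $1.00, still need 10.0 g).
Take 2 servings of hummus: +8.0 g fiber for $0.90 (total $1.90, still need 2.0 g).
Take 0.6667 servings of sweet potato: +2.0 g fiber for $0.30 (total $2.20, still need 0.0 g).
Greedy by cheapest-per-g is optimal for a single linear constraint, so the minimum cost is $2.20.

$2.20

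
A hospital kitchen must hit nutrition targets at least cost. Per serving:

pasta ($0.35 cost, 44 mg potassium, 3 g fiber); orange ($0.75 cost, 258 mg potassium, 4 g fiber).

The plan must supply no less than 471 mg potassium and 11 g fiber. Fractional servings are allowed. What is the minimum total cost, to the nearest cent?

Two binding constraints pin down two serving amounts, so the optimal mix uses at most two foods. The candidates are each food alone (scaled to the tighter of potassium/fiber) and each pair with both constraints tight.
pasta only: max(471/44, 11/3) = 10.7 servings → $3.75.
orange only: max(471/258, 11/4) = 2.75 servings → $2.06.
pasta + orange with both tight: 1.595 servings and 1.554 servings → $1.72.
So the least-cost plan costs $1.72.

$1.72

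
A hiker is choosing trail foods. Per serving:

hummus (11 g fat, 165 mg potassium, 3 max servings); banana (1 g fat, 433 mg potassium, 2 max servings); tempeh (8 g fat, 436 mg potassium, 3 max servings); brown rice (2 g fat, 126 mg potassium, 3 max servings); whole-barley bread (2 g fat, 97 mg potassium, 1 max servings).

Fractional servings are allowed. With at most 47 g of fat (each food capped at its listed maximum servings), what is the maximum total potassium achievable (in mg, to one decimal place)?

2844.0 mg

Potassium per g fat: banana 433, brown rice 63, tempeh 54.5, whole-barley bread 48.5, hummus 15.
Take 2 servings of banana: uses 2 g fat, +866.0 mg potassium (running total 866.0 mg).
Take 3 servings of brown rice: uses 6 g fat, +378.0 mg potassium (running total 1244.0 mg).
Take 3 servings of tempeh: uses 24 g fat, +1308.0 mg potassium (running total 2552.0 mg).
Take 1 serving of whole-barley bread: uses 2 g fat, +97.0 mg potassium (running total 2649.0 mg).
Take 1.182 servings of hummus: uses 13 g fat, +195.0 mg potassium (running total 2844.0 mg).
Greedy by best ratio exhausts the fat allowance optimally: 2844.0 mg.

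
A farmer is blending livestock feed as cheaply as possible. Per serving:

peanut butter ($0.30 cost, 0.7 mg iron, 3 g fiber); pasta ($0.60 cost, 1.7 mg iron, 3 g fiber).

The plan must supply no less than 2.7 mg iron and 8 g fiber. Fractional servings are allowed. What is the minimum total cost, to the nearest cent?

$1.05

A basic optimal solution has at most two foods positive. Try each food alone and each pair with both targets met exactly.
peanut butter only: max(2.7/0.7, 8/3) = 3.857 servings → $1.16.
pasta only: max(2.7/1.7, 8/3) = 2.667 servings → $1.60.
peanut butter + pasta with both tight: 1.833 servings and 0.8333 servings → $1.05.
So the least-cost plan costs $1.05.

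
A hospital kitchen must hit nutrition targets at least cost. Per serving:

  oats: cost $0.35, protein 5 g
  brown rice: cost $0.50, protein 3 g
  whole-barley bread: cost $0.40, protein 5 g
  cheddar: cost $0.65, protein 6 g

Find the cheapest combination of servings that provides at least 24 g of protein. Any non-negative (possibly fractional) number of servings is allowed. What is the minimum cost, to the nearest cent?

Cost per g of protein: oats $0.0700, whole-barley bread $0.0800, cheddar $0.1083, brown rice $0.1667.
With no serving limits, use only oats: 24 g / 5 g = 4.8 servings × $0.35 = $1.68.

$1.68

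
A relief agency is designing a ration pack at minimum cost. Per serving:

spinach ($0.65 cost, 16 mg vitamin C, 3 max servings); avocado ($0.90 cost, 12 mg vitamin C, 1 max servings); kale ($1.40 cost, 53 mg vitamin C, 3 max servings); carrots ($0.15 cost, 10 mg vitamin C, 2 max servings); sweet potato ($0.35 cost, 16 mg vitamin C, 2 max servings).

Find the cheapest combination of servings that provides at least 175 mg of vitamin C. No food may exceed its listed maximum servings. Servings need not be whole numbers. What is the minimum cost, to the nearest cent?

Cost per mg of vitamin C: carrots $0.0150, sweet potato $0.0219, kale $0.0264, spinach $0.0406, avocado $0.0750.
Take 2 servings of carrots: +20.0 mg vitamin C for $0.30 (total $0.30, still need 155.0 mg).
Take 2 servings of sweet potato: +32.0 mg vitamin C for $0.70 (total $1.00, still need 123.0 mg).
Take 2.321 servings of kale: +123.0 mg vitamin C for $3.25 (total $4.25, still need 0.0 mg).
Greedy by cheapest-per-mg is optimal for a single linear constraint, so the minimum cost is $4.25.

$4.25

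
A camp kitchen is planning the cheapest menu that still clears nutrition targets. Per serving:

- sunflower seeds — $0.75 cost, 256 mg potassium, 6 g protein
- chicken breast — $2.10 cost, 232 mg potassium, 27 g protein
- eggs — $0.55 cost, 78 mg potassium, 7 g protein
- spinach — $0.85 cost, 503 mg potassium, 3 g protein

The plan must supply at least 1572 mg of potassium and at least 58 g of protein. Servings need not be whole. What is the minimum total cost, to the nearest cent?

$5.77

At the optimum either one food covers both requirements or two foods hit both targets exactly; no other combination can be cheaper.
sunflower seeds only: max(1572/256, 58/6) = 9.667 servings → $7.25.
chicken breast only: max(1572/232, 58/27) = 6.776 servings → $14.23.
eggs only: max(1572/78, 58/7) = 20.15 servings → $11.08.
spinach only: max(1572/503, 58/3) = 19.33 servings → $16.43.
sunflower seeds + chicken breast with both tight: 5.251 servings and 0.9812 servings → $6.00.
sunflower seeds + eggs with both tight: 4.894 servings and 4.091 servings → $5.92.
sunflower seeds + spinach: intersection lies outside the first quadrant.
chicken breast + eggs: intersection lies outside the first quadrant.
chicken breast + spinach with both tight: 1.898 servings and 2.25 servings → $5.90.
eggs + spinach with both tight: 7.441 servings and 1.971 servings → $5.77.
The minimum over all feasible corners is $5.77.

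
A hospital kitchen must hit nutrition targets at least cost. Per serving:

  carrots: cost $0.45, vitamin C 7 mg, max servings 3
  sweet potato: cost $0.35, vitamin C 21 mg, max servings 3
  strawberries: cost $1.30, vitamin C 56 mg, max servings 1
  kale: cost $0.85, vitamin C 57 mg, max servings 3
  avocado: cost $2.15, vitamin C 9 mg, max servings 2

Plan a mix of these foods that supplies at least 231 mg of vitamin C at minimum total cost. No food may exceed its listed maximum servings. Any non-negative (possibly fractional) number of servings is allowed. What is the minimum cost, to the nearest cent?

Cost per mg of vitamin C: kale $0.0149, sweet potato $0.0167, strawberries $0.0232, carrots $0.0643, avocado $0.2389.
Take 3 servings of kale: +171.0 mg vitamin C for $2.55 (total $2.55, still need 60.0 mg).
Take 2.857 servings of sweet potato: +60.0 mg vitamin C for $1.00 (total $3.55, still need 0.0 mg).
Greedy by cheapest-per-mg is optimal for a single linear constraint, so the minimum cost is $3.55.

$3.55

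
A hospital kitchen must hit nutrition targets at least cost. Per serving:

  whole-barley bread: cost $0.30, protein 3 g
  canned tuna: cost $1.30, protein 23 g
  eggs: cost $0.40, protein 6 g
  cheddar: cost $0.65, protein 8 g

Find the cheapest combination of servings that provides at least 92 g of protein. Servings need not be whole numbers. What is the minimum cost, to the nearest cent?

$5.20

Cost per g of protein: canned tuna $0.0565, eggs $0.0667, cheddar $0.0813, whole-barley bread $0.1000.
With no serving limits, use only canned tuna: 92 g / 23 g = 4 servings × $1.30 = $5.20.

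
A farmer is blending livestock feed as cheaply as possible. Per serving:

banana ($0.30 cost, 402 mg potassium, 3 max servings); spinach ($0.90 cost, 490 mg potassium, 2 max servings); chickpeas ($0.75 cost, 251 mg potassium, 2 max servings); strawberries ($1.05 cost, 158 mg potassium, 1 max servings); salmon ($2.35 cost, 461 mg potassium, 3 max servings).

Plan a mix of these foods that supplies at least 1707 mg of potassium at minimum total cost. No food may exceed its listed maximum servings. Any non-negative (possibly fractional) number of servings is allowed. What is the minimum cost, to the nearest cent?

$1.82

Cost per mg of potassium: banana $0.0007, spinach $0.0018, chickpeas $0.0030, salmon $0.0051, strawberries $0.0066.
Take 3 servings of banana: +1206.0 mg potassium for $0.90 (total $0.90, still need 501.0 mg).
Take 1.022 servings of spinach: +501.0 mg potassium for $0.92 (total $1.82, still need 0.0 mg).
Filling from the cheapest source first is optimal under one linear minimum: $1.82.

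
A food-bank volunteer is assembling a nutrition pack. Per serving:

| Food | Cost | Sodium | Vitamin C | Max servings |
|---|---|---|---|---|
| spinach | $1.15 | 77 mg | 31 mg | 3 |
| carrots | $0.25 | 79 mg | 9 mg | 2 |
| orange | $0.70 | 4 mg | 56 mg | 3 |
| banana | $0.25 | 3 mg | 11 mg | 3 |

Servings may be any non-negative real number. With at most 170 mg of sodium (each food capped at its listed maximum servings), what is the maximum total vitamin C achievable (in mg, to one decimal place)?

261.0 mg

Vitamin C per mg sodium: orange 14, banana 3.667, spinach 0.4026, carrots 0.1139.
Take 3 servings of orange: uses 12 mg sodium, +168.0 mg vitamin C (running total 168.0 mg).
Take 3 servings of banana: uses 9 mg sodium, +33.0 mg vitamin C (running total 201.0 mg).
Take 1.935 servings of spinach: uses 149 mg sodium, +60.0 mg vitamin C (running total 261.0 mg).
Filling greedily by vitamin C-per-mg sodium is optimal for one linear limit, giving 261.0 mg.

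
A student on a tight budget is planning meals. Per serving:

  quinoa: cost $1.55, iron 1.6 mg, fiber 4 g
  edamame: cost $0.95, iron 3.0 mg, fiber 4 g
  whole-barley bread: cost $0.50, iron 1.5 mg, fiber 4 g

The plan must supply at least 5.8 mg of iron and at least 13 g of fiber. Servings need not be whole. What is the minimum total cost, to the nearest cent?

$1.90

Minimising a linear cost over {iron ≥ 5.8, fiber ≥ 13, servings ≥ 0} — the optimum is at a vertex, using one or two foods.
quinoa only: max(5.8/1.6, 13/4) = 3.625 servings → $5.62.
edamame only: max(5.8/3.0, 13/4) = 3.25 servings → $3.09.
whole-barley bread only: max(5.8/1.5, 13/4) = 3.867 servings → $1.93.
quinoa + edamame with both tight: 2.821 servings and 0.4286 servings → $4.78.
quinoa + whole-barley bread with both targets exact would need a negative amount; discard.
edamame + whole-barley bread with both tight: 0.6167 servings and 2.633 servings → $1.90.
Cheapest feasible corner: $1.90.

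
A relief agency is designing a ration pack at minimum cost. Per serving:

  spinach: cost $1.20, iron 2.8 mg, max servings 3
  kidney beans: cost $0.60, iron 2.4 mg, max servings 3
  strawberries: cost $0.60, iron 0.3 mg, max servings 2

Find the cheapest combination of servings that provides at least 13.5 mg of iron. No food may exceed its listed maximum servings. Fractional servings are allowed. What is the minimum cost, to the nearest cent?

$4.50

Cost per mg of iron: kidney beans $0.2500, spinach $0.4286, strawberries $2.0000.
Take 3 servings of kidney beans: +7.2 mg iron for $1.80 (total $1.80, still need 6.3 mg).
Take 2.25 servings of spinach: +6.3 mg iron for $2.70 (total $4.50, still need 0.0 mg).
Greedy by cheapest-per-mg is optimal for a single linear constraint, so the minimum cost is $4.50.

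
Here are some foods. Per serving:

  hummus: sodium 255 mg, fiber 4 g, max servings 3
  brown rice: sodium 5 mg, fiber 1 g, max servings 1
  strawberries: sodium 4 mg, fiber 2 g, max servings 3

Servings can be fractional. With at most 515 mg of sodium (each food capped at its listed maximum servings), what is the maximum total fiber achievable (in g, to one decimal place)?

Fiber per mg sodium: strawberries 0.5, brown rice 0.2, hummus 0.01569.
Take 3 servings of strawberries: uses 12 mg sodium, +6.0 g fiber (running total 6.0 g).
Take 1 serving of brown rice: uses 5 mg sodium, +1.0 g fiber (running total 7.0 g).
Take 1.953 servings of hummus: uses 498 mg sodium, +7.8 g fiber (running total 14.8 g).
Filling greedily by fiber-per-mg sodium is optimal for one linear limit, giving 14.8 g.

14.8 g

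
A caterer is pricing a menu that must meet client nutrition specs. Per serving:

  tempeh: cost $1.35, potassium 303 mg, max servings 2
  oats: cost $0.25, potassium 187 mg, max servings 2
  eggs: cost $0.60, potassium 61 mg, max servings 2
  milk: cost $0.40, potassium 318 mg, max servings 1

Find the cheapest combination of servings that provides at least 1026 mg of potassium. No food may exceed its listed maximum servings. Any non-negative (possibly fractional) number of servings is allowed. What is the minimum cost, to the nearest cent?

Cost per mg of potassium: milk $0.0013, oats $0.0013, tempeh $0.0045, eggs $0.0098.
Take 1 serving of milk: +318.0 mg potassium for $0.40 (total $0.40, still need 708.0 mg).
Take 2 servings of oats: +374.0 mg potassium for $0.50 (total $0.90, still need 334.0 mg).
Take 1.102 servings of tempeh: +334.0 mg potassium for $1.49 (total $2.39, still need 0.0 mg).
Filling from the cheapest source first is optimal under one linear minimum: $2.39.

$2.39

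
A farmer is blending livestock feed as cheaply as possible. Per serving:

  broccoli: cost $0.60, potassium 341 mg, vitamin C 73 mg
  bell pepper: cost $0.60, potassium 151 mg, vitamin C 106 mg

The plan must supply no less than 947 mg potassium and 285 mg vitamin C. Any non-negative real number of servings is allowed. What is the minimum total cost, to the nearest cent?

$2.04

Check every corner: each single food scaled to meet both minima, and each pair solved so both constraints bind.
broccoli only: max(947/341, 285/73) = 3.904 servings → $2.34.
bell pepper only: max(947/151, 285/106) = 6.272 servings → $3.76.
broccoli + bell pepper with both tight: 2.283 servings and 1.117 servings → $2.04.
The minimum over all feasible corners is $2.04.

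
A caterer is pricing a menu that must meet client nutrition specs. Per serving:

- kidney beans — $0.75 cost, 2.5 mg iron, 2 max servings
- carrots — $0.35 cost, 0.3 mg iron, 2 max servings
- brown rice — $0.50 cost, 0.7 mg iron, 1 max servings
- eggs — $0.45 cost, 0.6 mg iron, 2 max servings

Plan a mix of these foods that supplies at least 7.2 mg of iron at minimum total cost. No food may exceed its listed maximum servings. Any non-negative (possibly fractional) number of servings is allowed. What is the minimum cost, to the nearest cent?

$3.25

Cost per mg of iron: kidney beans $0.3000, brown rice $0.7143, eggs $0.7500, carrots $1.1667.
Take 2 servings of kidney beans: +5.0 mg iron for $1.50 (total $1.50, still need 2.2 mg).
Take 1 serving of brown rice: +0.7 mg iron for $0.50 (total $2.00, still need 1.5 mg).
Take 2 servings of eggs: +1.2 mg iron for $0.90 (total $2.90, still need 0.3 mg).
Take 1 serving of carrots: +0.3 mg iron for $0.35 (total $3.25, still need 0.0 mg).
Filling from the cheapest source first is optimal under one linear minimum: $3.25.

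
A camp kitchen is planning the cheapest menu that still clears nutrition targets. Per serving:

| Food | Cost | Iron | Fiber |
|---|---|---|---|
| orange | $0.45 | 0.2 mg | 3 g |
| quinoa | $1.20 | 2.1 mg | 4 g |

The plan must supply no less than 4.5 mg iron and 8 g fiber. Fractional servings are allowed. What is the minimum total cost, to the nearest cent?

$2.57

Minimising a linear cost over {iron ≥ 4.5, fiber ≥ 8, servings ≥ 0} — the optimum is at a vertex, using one or two foods.
orange only: max(4.5/0.2, 8/3) = 22.5 servings → $10.12.
quinoa only: max(4.5/2.1, 8/4) = 2.143 servings → $2.57.
orange + quinoa with both targets exact would need a negative amount; discard.
The minimum over all feasible corners is $2.57.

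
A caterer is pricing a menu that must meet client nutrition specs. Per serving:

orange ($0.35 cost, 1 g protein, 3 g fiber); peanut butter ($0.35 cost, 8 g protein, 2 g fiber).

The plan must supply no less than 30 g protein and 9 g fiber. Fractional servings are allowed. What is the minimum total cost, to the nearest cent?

orange only: max(30/1, 9/3) = 30 servings → $10.50.
peanut butter only: max(30/8, 9/2) = 4.5 servings → $1.57.
orange + peanut butter with both tight: 0.5455 servings and 3.682 servings → $1.48.
The minimum over all feasible corners is $1.48.

$1.48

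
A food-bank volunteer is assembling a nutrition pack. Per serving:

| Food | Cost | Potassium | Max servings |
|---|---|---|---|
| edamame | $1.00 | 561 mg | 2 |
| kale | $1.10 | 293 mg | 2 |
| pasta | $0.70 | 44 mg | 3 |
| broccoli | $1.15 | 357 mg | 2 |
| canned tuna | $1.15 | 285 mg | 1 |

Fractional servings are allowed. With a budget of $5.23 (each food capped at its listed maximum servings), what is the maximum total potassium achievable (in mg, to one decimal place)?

Potassium per dollar: edamame 561, broccoli 310.4, kale 266.4, canned tuna 247.8, pasta 62.86.
Take 2 servings of edamame: spends $2.00, +1122.0 mg potassium (running total 1122.0 mg).
Take 2 servings of broccoli: spends $2.30, +714.0 mg potassium (running total 1836.0 mg).
Take 0.8455 servings of kale: spends $0.93, +247.7 mg potassium (running total 2083.7 mg).
Filling greedily by potassium-per-dollar is optimal for one linear limit, giving 2083.7 mg.

2083.7 mg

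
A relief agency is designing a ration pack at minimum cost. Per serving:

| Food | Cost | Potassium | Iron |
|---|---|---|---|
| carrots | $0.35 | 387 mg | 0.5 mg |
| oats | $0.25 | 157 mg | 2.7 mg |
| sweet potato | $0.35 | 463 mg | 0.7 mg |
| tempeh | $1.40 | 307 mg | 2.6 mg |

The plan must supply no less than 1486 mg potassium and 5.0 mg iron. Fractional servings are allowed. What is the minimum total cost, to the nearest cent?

This is a tiny linear program; its minimum lies at a vertex of the feasible set. List the vertices and price them.
carrots only: max(1486/387, 5.0/0.5) = 10 servings → $3.50.
oats only: max(1486/157, 5.0/2.7) = 9.465 servings → $2.37.
sweet potato only: max(1486/463, 5.0/0.7) = 7.143 servings → $2.50.
tempeh only: max(1486/307, 5.0/2.6) = 4.84 servings → $6.78.
carrots + oats with both tight: 3.339 servings and 1.233 servings → $1.48.
carrots + sweet potato with both targets exact would need a negative amount; discard.
carrots + tempeh with both tight: 2.731 servings and 1.398 servings → $2.91.
oats + sweet potato with both tight: 1.118 servings and 2.83 servings → $1.27.
oats + tempeh with both targets exact would need a negative amount; discard.
sweet potato + tempeh with both tight: 2.355 servings and 1.289 servings → $2.63.
Cheapest feasible corner: $1.27.

$1.27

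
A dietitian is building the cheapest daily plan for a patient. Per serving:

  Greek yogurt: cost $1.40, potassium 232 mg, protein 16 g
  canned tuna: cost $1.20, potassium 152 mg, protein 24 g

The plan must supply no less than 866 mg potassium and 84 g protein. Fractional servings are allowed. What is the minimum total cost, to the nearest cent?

$5.73

With two linear requirements the optimum uses one or two foods; enumerate the corners.
Greek yogurt only: max(866/232, 84/16) = 5.25 servings → $7.35.
canned tuna only: max(866/152, 84/24) = 5.697 servings → $6.84.
Greek yogurt + canned tuna with both tight: 2.556 servings and 1.796 servings → $5.73.
The minimum over all feasible corners is $5.73.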